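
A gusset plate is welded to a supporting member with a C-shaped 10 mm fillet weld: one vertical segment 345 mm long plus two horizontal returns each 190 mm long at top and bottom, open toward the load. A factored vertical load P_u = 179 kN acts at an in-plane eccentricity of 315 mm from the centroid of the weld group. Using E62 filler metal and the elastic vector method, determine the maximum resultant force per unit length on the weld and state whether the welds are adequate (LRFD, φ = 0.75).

f_max ≈ 893 N/mm; adequate

E62XX → F_EXX = 620 MPa.
Total weld length L_w = 725 mm. Treat welds as unit-width lines.
Centroid: x̄ = 2×190×95 / 725 = 49.79 mm from the vertical weld.
Polar moment about centroid: J = I_x + I_y = [345³/12 + 2×190×172.5²] + [345×49.79² + 2(190³/12 + 190×45.21²)] = 17500000 mm³.
Direct shear f_v = P/L_w = 179×10³ / 725 = 246.9 N/mm (vertical).
Torsion M = P·e = 179×10³ × 315 = 56385000 N·mm.
Critical point at (x, y) = (140.2, 172.5) from centroid. f_tx = M·y/J = 555.7 N/mm; f_ty = M·x/J = 451.6 N/mm.
Resultant f_max = √[f_tx² + (f_v + f_ty)²] = √[555.7² + (246.9 + 451.6)²] = 892.6 N/mm.
Capacity per unit length: φr_n = 0.75 × 0.6 × 620 × (0.707 × 10) = 1973 N/mm.
892.6 ≤ 1973 → adequate.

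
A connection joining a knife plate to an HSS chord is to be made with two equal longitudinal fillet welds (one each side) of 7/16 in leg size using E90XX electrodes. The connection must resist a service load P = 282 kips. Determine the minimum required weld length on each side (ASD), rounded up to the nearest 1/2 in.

E90XX → F_EXX = 90 ksi.
Throat t_e = 0.707 × 0.4375 = 0.3093 in.
r_n/Ω = (0.6 × 90 × 0.3093) / 2.0 = 8.351 kip/in.
L_req = P / (r_n/Ω) = 282 / 8.351 = 33.77 in total.
Per side: 33.77 / 2 = 16.88 in.
Round up → use L = 17 in on each side.

L = 17 in on each side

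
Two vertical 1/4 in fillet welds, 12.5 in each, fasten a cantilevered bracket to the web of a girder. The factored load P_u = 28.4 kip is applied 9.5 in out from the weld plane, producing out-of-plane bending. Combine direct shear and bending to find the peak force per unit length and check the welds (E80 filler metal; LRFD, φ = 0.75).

E80XX → F_EXX = 80 ksi.
L_w = 2 × 12.5 = 25 in; section modulus (unit throat) S = 2 × L²/6 = 52.08 in².
Direct shear f_v = P/L_w = 28.4/25 = 1.136 kip/in.
Moment M = P × e = 28.4 × 9.5 = 269.8 kip·in; bending f_b = M/S = 5.18 kip/in.
f_max = √(f_v² + f_b²) = √(1.136² + 5.18²) = 5.303 kip/in.
φr_n = 0.75 × 0.6 × 80 × (0.707 × 0.25) = 6.363 kip/in → adequate.

f_max ≈ 5.3 kip/in; adequate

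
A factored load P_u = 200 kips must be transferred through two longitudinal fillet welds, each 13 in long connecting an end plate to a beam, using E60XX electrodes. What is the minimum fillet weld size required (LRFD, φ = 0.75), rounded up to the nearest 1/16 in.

w = 7/16 in

E60XX → F_EXX = 60 ksi.
Total weld length L = 26 in.
Required throat t_e = P_u / (φ × 0.6 F_EXX × L) = 200 / (0.75 × 0.6 × 60 × 26) = 0.2849 in.
Required leg w = t_e / 0.707 = 0.403 in → use 7/16 in.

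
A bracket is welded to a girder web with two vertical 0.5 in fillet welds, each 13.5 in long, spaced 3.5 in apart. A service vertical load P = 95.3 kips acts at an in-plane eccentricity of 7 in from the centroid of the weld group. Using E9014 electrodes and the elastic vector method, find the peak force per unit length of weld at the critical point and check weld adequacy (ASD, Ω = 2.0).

f_max ≈ 10.9 kip/in; NOT adequate

E90XX → F_EXX = 90 ksi.
Total weld length L_w = 27 in. Treat welds as unit-width lines.
Polar moment about centroid: J = 2[d³/12 + d(b/2)²] = 2[13.5³/12 + 13.5×1.75²] = 492.8 in³.
Direct shear f_v = P/L_w = 95.3 / 27 = 3.53 kip/in (vertical).
Torsion M = P·e = 95.3 × 7 = 667.1 kip·in.
Critical point at (x, y) = (1.75, 6.75) from centroid. f_tx = M·y/J = 9.138 kip/in; f_ty = M·x/J = 2.369 kip/in.
Resultant f_max = √[f_tx² + (f_v + f_ty)²] = √[9.138² + (3.53 + 2.369)²] = 10.88 kip/in.
Capacity per unit length: r_n/Ω = (1/2.0) × 0.6 × 90 × (0.707 × 0.5) = 9.544 kip/in.
10.88 > 9.544 → NOT adequate.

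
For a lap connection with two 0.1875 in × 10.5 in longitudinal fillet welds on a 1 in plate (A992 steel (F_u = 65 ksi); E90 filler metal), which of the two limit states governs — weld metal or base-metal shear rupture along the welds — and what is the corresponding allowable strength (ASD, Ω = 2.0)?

R_n/Ω ≈ 75.2 kip (weld metal governs)

E90XX → F_EXX = 90 ksi.
t_e = 0.707 × 0.1875 = 0.1326 in; L = 21 in.
Weld metal: R_n/Ω = (1/2.0) × 0.6 × 90 × 0.1326 × 21 = 75.16 kip.
Base metal (shear rupture): R_n/Ω = (1/2.0) × 0.6 × 65 × 1 × 21 = 409.5 kip.
Governing: weld metal.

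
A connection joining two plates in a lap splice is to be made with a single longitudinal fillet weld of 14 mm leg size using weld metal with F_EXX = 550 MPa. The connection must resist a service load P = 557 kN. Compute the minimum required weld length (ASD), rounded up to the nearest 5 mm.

Throat t_e = 0.707 × 14 = 9.898 mm.
r_n/Ω = (0.6 × 550 × 9.898) / 2.0 = 1633 N/mm = 1.633 kN/mm.
L_req = P / (r_n/Ω) = 557 / 1.633 = 341.1 mm total.
Round up → use L = 345 mm.

L = 345 mm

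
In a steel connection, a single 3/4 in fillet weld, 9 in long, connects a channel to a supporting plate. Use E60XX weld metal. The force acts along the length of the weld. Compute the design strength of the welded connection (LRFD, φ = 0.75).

φR_n ≈ 129 kips

E60XX → F_EXX = 60 ksi.
Effective throat t_e = 0.707 × 0.75 = 0.5302 in.
Total length L = 9 in; A_we = 0.5302 × 9 = 4.772 in².
F_nw = 0.6 F_EXX = 0.6 × 60 = 36 ksi.
φR_n = 0.75 × 36 × 4.772 = 128.9 kips.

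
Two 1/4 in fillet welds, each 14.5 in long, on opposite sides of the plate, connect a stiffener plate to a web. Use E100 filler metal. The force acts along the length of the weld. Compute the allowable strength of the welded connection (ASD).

R_n/Ω ≈ 154 kips

E100XX → F_EXX = 100 ksi.
Effective throat t_e = 0.707 × 0.25 = 0.1767 in.
Total length L = 29 in; A_we = 0.1767 × 29 = 5.126 in².
F_nw = 0.6 F_EXX = 0.6 × 100 = 60 ksi.
R_n = 60 × 5.126 = 307.5 kips; R_n/Ω = 307.5/2.0 = 153.8 kips.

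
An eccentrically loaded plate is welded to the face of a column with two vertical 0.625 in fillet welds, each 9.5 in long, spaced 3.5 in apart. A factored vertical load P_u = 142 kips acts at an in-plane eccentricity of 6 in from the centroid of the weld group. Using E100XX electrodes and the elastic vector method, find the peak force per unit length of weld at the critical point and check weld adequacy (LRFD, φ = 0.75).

f_max ≈ 25 kip/in; NOT adequate

E100XX → F_EXX = 100 ksi.
Total weld length L_w = 19 in. Treat welds as unit-width lines.
Polar moment about centroid: J = 2[d³/12 + d(b/2)²] = 2[9.5³/12 + 9.5×1.75²] = 201.1 in³.
Direct shear f_v = P/L_w = 142 / 19 = 7.474 kip/in (vertical).
Torsion M = P·e = 142 × 6 = 852 kip·in.
Critical point at (x, y) = (1.75, 4.75) from centroid. f_tx = M·y/J = 20.13 kip/in; f_ty = M·x/J = 7.415 kip/in.
Resultant f_max = √[f_tx² + (f_v + f_ty)²] = √[20.13² + (7.474 + 7.415)²] = 25.03 kip/in.
Capacity per unit length: φr_n = 0.75 × 0.6 × 100 × (0.707 × 0.625) = 19.88 kip/in.
25.03 > 19.88 → NOT adequate.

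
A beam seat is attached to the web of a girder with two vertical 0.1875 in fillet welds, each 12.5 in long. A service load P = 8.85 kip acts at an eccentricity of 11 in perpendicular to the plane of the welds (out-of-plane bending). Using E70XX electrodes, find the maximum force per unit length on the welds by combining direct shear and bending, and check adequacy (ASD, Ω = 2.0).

f_max ≈ 1.9 kip/in; adequate

E70XX → F_EXX = 70 ksi.
L_w = 2 × 12.5 = 25 in; section modulus (unit throat) S = 2 × L²/6 = 52.08 in².
Direct shear f_v = P/L_w = 8.85/25 = 0.354 kip/in.
Moment M = P × e = 8.85 × 11 = 97.35 kip·in; bending f_b = M/S = 1.869 kip/in.
f_max = √(f_v² + f_b²) = √(0.354² + 1.869²) = 1.902 kip/in.
r_n/Ω = (1/2.0) × 0.6 × 70 × (0.707 × 0.1875) = 2.784 kip/in → adequate.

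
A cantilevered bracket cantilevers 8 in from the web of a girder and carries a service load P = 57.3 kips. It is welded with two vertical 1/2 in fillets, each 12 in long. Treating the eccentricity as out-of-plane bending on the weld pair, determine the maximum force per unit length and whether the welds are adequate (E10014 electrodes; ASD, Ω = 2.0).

E100XX → F_EXX = 100 ksi.
L_w = 2 × 12 = 24 in; section modulus (unit throat) S = 2 × L²/6 = 48 in².
Direct shear f_v = P/L_w = 57.3/24 = 2.387 kip/in.
Moment M = P × e = 57.3 × 8 = 458.4 kip·in; bending f_b = M/S = 9.55 kip/in.
f_max = √(f_v² + f_b²) = √(2.387² + 9.55²) = 9.844 kip/in.
r_n/Ω = (1/2.0) × 0.6 × 100 × (0.707 × 0.5) = 10.6 kip/in → adequate.

f_max ≈ 9.84 kip/in; adequate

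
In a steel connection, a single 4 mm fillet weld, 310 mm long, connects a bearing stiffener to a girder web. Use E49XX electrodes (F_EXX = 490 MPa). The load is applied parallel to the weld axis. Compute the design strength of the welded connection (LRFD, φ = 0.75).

φR_n ≈ 193 kN

Effective throat t_e = 0.707 × 4 = 2.828 mm.
Total length L = 310 mm; A_we = 2.828 × 310 = 876.7 mm².
F_nw = 0.6 F_EXX = 0.6 × 490 = 294 MPa.
φR_n = 0.75 × 294 × 876.7 × 10⁻³ = 193.3 kN.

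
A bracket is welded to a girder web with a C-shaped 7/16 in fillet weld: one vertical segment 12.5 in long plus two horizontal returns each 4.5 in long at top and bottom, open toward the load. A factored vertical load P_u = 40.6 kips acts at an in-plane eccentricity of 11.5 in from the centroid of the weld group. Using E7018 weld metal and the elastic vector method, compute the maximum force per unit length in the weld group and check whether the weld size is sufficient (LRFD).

f_max ≈ 7.16 kip/in; adequate

E70XX → F_EXX = 70 ksi.
Total weld length L_w = 21.5 in. Treat welds as unit-width lines.
Centroid: x̄ = 2×4.5×2.25 / 21.5 = 0.9419 in from the vertical weld.
Polar moment about centroid: J = I_x + I_y = [12.5³/12 + 2×4.5×6.25²] + [12.5×0.9419² + 2(4.5³/12 + 4.5×1.308²)] = 556 in³.
Direct shear f_v = P/L_w = 40.6 / 21.5 = 1.888 kip/in (vertical).
Torsion M = P·e = 40.6 × 11.5 = 466.9 kip·in.
Critical point at (x, y) = (3.558, 6.25) from centroid. f_tx = M·y/J = 5.248 kip/in; f_ty = M·x/J = 2.988 kip/in.
Resultant f_max = √[f_tx² + (f_v + f_ty)²] = √[5.248² + (1.888 + 2.988)²] = 7.164 kip/in.
Capacity per unit length: φr_n = 0.75 × 0.6 × 70 × (0.707 × 0.4375) = 9.743 kip/in.
7.164 ≤ 9.743 → adequate.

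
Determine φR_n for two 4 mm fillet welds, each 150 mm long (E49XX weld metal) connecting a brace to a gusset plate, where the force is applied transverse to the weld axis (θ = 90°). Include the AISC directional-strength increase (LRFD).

φR_n ≈ 281 kN

E49XX → F_EXX = 490 MPa.
t_e = 0.707 × 4 = 2.828 mm; A_we = 2.828 × 300 = 848.4 mm².
Directional factor: 1.0 + 0.5 sin^1.5(90°) = 1.5.
F_nw = 0.6 × 490 × 1.5 = 441 MPa.
φR_n = 0.75 × 441 × 848.4 × 10⁻³ = 280.6 kN.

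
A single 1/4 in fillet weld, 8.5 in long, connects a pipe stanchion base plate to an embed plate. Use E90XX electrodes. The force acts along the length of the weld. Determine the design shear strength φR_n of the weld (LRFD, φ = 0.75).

E90XX → F_EXX = 90 ksi.
Effective throat t_e = 0.707 × 0.25 = 0.1767 in.
Total length L = 8.5 in; A_we = 0.1767 × 8.5 = 1.502 in².
F_nw = 0.6 F_EXX = 0.6 × 90 = 54 ksi.
φR_n = 0.75 × 54 × 1.502 = 60.85 kip.

φR_n ≈ 60.8 kip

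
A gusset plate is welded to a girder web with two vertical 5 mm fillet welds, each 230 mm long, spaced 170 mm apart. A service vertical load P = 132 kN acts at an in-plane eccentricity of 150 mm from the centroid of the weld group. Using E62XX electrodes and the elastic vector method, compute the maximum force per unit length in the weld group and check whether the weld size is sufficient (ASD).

E62XX → F_EXX = 620 MPa.
Total weld length L_w = 460 mm. Treat welds as unit-width lines.
Polar moment about centroid: J = 2[d³/12 + d(b/2)²] = 2[230³/12 + 230×85²] = 5351000 mm³.
Direct shear f_v = P/L_w = 132×10³ / 460 = 287 N/mm (vertical).
Torsion M = P·e = 132×10³ × 150 = 19800000 N·mm.
Critical point at (x, y) = (85, 115) from centroid. f_tx = M·y/J = 425.5 N/mm; f_ty = M·x/J = 314.5 N/mm.
Resultant f_max = √[f_tx² + (f_v + f_ty)²] = √[425.5² + (287 + 314.5)²] = 736.8 N/mm.
Capacity per unit length: r_n/Ω = (1/2.0) × 0.6 × 620 × (0.707 × 5) = 657.5 N/mm.
736.8 > 657.5 → NOT adequate.

f_max ≈ 737 N/mm; NOT adequate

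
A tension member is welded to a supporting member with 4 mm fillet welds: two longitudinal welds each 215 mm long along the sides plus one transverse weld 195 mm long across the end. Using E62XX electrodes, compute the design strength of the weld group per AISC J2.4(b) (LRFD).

φR_n ≈ 519 kN

E62XX → F_EXX = 620 MPa.
t_e = 0.707 × 4 = 2.828 mm.
R_nwl = 0.6 × 620 × 2.828 × 430 × 10⁻³ = 452.4 kN (longitudinal, 2 welds).
R_nwt = 0.6 × 620 × 2.828 × 195 × 10⁻³ = 205.1 kN (transverse, base value).
(i) R_nwl + R_nwt = 657.5 kN; (ii) 0.85 R_nwl + 1.5 R_nwt = 692.2 kN.
R_n = max = 692.2 kN [governs: (ii)]; φR_n = 519.2 kN.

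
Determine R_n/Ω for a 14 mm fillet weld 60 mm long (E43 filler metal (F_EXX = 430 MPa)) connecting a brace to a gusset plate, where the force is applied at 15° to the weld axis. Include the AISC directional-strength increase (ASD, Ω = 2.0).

t_e = 0.707 × 14 = 9.898 mm; A_we = 9.898 × 60 = 593.9 mm².
Directional factor: 1.0 + 0.5 sin^1.5(15°) = 1.066.
F_nw = 0.6 × 430 × 1.066 = 275 MPa.
R_n/Ω = (275 × 593.9) / 2.0 × 10⁻³ = 81.65 kN.

R_n/Ω ≈ 81.7 kN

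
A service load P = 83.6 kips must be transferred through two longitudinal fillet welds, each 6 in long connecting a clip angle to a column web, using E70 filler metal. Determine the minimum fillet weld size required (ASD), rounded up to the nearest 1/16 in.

E70XX → F_EXX = 70 ksi.
Total weld length L = 12 in.
Required throat t_e = P × Ω / (0.6 F_EXX × L) = 83.6 × 2.0 / (0.6 × 70 × 12) = 0.3317 in.
Required leg w = t_e / 0.707 = 0.4692 in → use 1/2 in.

w = 1/2 in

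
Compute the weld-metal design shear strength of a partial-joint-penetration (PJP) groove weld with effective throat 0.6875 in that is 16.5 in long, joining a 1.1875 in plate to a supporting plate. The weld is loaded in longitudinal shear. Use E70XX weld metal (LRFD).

E70XX → F_EXX = 70 ksi.
Effective throat (given) t_e = 0.6875 in.
A_we = 0.6875 × 16.5 = 11.34 in².
F_nw = 0.6 F_EXX = 42 ksi.
φR_n = 0.75 × 42 × 11.34 = 357.3 kip.

φR_n ≈ 357 kip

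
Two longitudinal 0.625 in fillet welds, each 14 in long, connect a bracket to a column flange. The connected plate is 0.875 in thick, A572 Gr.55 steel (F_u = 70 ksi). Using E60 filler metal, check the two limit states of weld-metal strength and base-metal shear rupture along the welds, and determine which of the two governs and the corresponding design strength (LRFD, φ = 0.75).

φR_n ≈ 334 kip (weld metal governs)

E60XX → F_EXX = 60 ksi.
t_e = 0.707 × 0.625 = 0.4419 in; L = 28 in.
Weld metal: φR_n = 0.75 × 0.6 × 60 × 0.4419 × 28 = 334.1 kip.
Base metal (shear rupture): φR_n = 0.75 × 0.6 × 70 × 0.875 × 28 = 771.8 kip.
Governing: weld metal.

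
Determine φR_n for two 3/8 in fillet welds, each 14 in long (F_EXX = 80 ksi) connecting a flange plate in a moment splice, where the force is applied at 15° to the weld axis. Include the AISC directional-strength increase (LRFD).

t_e = 0.707 × 0.375 = 0.2651 in; A_we = 0.2651 × 28 = 7.423 in².
Directional factor: 1.0 + 0.5 sin^1.5(15°) = 1.066.
F_nw = 0.6 × 80 × 1.066 = 51.16 ksi.
φR_n = 0.75 × 51.16 × 7.423 = 284.8 kip.

φR_n ≈ 285 kip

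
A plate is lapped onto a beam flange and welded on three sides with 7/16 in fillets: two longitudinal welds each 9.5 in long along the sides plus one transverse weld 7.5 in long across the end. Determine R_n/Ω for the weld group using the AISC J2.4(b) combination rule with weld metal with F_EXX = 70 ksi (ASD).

t_e = 0.707 × 0.4375 = 0.3093 in.
R_nwl = 0.6 × 70 × 0.3093 × 19 = 246.8 kip (longitudinal, 2 welds).
R_nwt = 0.6 × 70 × 0.3093 × 7.5 = 97.43 kip (transverse, base value).
(i) R_nwl + R_nwt = 344.3 kip; (ii) 0.85 R_nwl + 1.5 R_nwt = 356 kip.
R_n = max = 356 kip [governs: (ii)]; R_n/Ω = 178 kip.

R_n/Ω ≈ 178 kip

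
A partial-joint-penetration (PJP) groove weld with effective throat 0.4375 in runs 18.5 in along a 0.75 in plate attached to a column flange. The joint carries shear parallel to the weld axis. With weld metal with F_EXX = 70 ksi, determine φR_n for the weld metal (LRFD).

Effective throat (given) t_e = 0.4375 in.
A_we = 0.4375 × 18.5 = 8.094 in².
F_nw = 0.6 F_EXX = 42 ksi.
φR_n = 0.75 × 42 × 8.094 = 255 kip.

φR_n ≈ 255 kip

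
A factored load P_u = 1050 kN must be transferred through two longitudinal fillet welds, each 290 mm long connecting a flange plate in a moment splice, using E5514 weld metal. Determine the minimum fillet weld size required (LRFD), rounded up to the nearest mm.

w = 11 mm

E55XX → F_EXX = 550 MPa.
Total weld length L = 580 mm.
Required throat t_e = P_u / (φ × 0.6 F_EXX × L) = 1050 / (0.75 × 0.6 × 550 × 580 × 10⁻³) = 7.315 mm.
Required leg w = t_e / 0.707 = 10.35 mm → use 11 mm.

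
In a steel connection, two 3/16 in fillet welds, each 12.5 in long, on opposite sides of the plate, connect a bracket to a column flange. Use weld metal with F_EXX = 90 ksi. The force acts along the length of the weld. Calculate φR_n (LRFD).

φR_n ≈ 134 kip

Effective throat t_e = 0.707 × 0.1875 = 0.1326 in.
Total length L = 25 in; A_we = 0.1326 × 25 = 3.314 in².
F_nw = 0.6 F_EXX = 0.6 × 90 = 54 ksi.
φR_n = 0.75 × 54 × 3.314 = 134.2 kip.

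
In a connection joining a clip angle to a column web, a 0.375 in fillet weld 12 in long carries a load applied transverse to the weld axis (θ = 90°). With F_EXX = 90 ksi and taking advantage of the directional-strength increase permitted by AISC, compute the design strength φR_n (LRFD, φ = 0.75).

φR_n ≈ 193 kip

t_e = 0.707 × 0.375 = 0.2651 in; A_we = 0.2651 × 12 = 3.181 in².
Directional factor: 1.0 + 0.5 sin^1.5(90°) = 1.5.
F_nw = 0.6 × 90 × 1.5 = 81 ksi.
φR_n = 0.75 × 81 × 3.181 = 193.3 kip.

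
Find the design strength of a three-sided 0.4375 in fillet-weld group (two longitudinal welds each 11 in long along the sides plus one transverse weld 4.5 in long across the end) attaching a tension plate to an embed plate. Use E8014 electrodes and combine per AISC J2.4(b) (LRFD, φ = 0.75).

φR_n ≈ 295 kips

E80XX → F_EXX = 80 ksi.
t_e = 0.707 × 0.4375 = 0.3093 in.
R_nwl = 0.6 × 80 × 0.3093 × 22 = 326.6 kips (longitudinal, 2 welds).
R_nwt = 0.6 × 80 × 0.3093 × 4.5 = 66.81 kips (transverse, base value).
(i) R_nwl + R_nwt = 393.4 kips; (ii) 0.85 R_nwl + 1.5 R_nwt = 377.9 kips.
R_n = max = 393.4 kips [governs: (i)]; φR_n = 295.1 kips.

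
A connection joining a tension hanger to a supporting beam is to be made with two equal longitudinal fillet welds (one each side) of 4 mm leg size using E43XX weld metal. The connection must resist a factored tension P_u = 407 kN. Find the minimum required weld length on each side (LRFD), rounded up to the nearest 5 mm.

L = 375 mm on each side

E43XX → F_EXX = 430 MPa.
Throat t_e = 0.707 × 4 = 2.828 mm.
φr_n = 0.75 × 0.6 × 430 × 2.828 × 10⁻³ = 0.5472 kN/mm.
L_req = P_u / φr_n = 407 / 0.5472 = 743.8 mm total.
Per side: 743.8 / 2 = 371.9 mm.
Round up → use L = 375 mm on each side.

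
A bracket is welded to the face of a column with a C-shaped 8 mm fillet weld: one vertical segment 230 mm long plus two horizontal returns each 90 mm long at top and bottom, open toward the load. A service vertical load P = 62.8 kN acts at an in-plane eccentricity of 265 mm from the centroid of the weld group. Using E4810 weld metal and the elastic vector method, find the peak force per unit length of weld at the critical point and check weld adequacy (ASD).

f_max ≈ 695 N/mm; adequate

E48XX → F_EXX = 480 MPa.
Total weld length L_w = 410 mm. Treat welds as unit-width lines.
Centroid: x̄ = 2×90×45 / 410 = 19.76 mm from the vertical weld.
Polar moment about centroid: J = I_x + I_y = [230³/12 + 2×90×115²] + [230×19.76² + 2(90³/12 + 90×25.24²)] = 3720000 mm³.
Direct shear f_v = P/L_w = 62.8×10³ / 410 = 153.2 N/mm (vertical).
Torsion M = P·e = 62.8×10³ × 265 = 16642000 N·mm.
Critical point at (x, y) = (70.24, 115) from centroid. f_tx = M·y/J = 514.4 N/mm; f_ty = M·x/J = 314.2 N/mm.
Resultant f_max = √[f_tx² + (f_v + f_ty)²] = √[514.4² + (153.2 + 314.2)²] = 695 N/mm.
Capacity per unit length: r_n/Ω = (1/2.0) × 0.6 × 480 × (0.707 × 8) = 814.5 N/mm.
695 ≤ 814.5 → adequate.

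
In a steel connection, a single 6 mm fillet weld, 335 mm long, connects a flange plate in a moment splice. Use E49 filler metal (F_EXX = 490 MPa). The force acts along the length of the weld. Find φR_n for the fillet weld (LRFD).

φR_n ≈ 313 kN

Effective throat t_e = 0.707 × 6 = 4.242 mm.
Total length L = 335 mm; A_we = 4.242 × 335 = 1421 mm².
F_nw = 0.6 F_EXX = 0.6 × 490 = 294 MPa.
φR_n = 0.75 × 294 × 1421 × 10⁻³ = 313.3 kN.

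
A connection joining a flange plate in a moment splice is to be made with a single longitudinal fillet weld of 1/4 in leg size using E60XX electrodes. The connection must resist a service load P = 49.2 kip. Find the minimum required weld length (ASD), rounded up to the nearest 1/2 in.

L = 15.5 in

E60XX → F_EXX = 60 ksi.
Throat t_e = 0.707 × 0.25 = 0.1767 in.
r_n/Ω = (0.6 × 60 × 0.1767) / 2.0 = 3.181 kip/in.
L_req = P / (r_n/Ω) = 49.2 / 3.181 = 15.46 in total.
Round up → use L = 15.5 in.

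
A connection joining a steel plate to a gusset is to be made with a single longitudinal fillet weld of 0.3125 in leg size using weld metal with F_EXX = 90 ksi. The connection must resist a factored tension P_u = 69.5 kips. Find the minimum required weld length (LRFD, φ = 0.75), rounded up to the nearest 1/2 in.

Throat t_e = 0.707 × 0.3125 = 0.2209 in.
φr_n = 0.75 × 0.6 × 90 × 0.2209 = 8.948 kips/in.
L_req = P_u / φr_n = 69.5 / 8.948 = 7.767 in total.
Round up → use L = 8 in.

L = 8 in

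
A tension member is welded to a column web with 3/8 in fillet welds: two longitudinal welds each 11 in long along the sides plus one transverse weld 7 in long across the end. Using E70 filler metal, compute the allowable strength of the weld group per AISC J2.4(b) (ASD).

E70XX → F_EXX = 70 ksi.
t_e = 0.707 × 0.375 = 0.2651 in.
R_nwl = 0.6 × 70 × 0.2651 × 22 = 245 kips (longitudinal, 2 welds).
R_nwt = 0.6 × 70 × 0.2651 × 7 = 77.95 kips (transverse, base value).
(i) R_nwl + R_nwt = 322.9 kips; (ii) 0.85 R_nwl + 1.5 R_nwt = 325.1 kips.
R_n = max = 325.1 kips [governs: (ii)]; R_n/Ω = 162.6 kips.

R_n/Ω ≈ 163 kips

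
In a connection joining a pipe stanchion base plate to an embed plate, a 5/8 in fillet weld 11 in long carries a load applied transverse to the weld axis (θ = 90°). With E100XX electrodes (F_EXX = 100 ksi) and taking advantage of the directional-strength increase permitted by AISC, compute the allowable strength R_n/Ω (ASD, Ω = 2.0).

t_e = 0.707 × 0.625 = 0.4419 in; A_we = 0.4419 × 11 = 4.861 in².
Directional factor: 1.0 + 0.5 sin^1.5(90°) = 1.5.
F_nw = 0.6 × 100 × 1.5 = 90 ksi.
R_n/Ω = (90 × 4.861) / 2.0 = 218.7 kip.

R_n/Ω ≈ 219 kip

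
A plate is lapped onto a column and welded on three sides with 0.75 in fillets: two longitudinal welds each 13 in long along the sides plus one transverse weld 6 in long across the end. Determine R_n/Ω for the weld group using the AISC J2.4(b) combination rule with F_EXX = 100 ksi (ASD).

t_e = 0.707 × 0.75 = 0.5302 in.
R_nwl = 0.6 × 100 × 0.5302 × 26 = 827.2 kip (longitudinal, 2 welds).
R_nwt = 0.6 × 100 × 0.5302 × 6 = 190.9 kip (transverse, base value).
(i) R_nwl + R_nwt = 1018 kip; (ii) 0.85 R_nwl + 1.5 R_nwt = 989.4 kip.
R_n = max = 1018 kip [governs: (i)]; R_n/Ω = 509 kip.

R_n/Ω ≈ 509 kip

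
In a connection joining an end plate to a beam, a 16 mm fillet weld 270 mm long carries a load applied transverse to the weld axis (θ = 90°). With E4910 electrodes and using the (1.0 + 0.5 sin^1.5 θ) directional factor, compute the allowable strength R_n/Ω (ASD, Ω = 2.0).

R_n/Ω ≈ 673 kN

E49XX → F_EXX = 490 MPa.
t_e = 0.707 × 16 = 11.31 mm; A_we = 11.31 × 270 = 3054 mm².
Directional factor: 1.0 + 0.5 sin^1.5(90°) = 1.5.
F_nw = 0.6 × 490 × 1.5 = 441 MPa.
R_n/Ω = (441 × 3054) / 2.0 × 10⁻³ = 673.5 kN.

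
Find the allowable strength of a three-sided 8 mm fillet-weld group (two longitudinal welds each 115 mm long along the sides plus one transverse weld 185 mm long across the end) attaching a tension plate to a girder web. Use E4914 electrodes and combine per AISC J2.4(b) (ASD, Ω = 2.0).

R_n/Ω ≈ 393 kN

E49XX → F_EXX = 490 MPa.
t_e = 0.707 × 8 = 5.656 mm.
R_nwl = 0.6 × 490 × 5.656 × 230 × 10⁻³ = 382.5 kN (longitudinal, 2 welds).
R_nwt = 0.6 × 490 × 5.656 × 185 × 10⁻³ = 307.6 kN (transverse, base value).
(i) R_nwl + R_nwt = 690.1 kN; (ii) 0.85 R_nwl + 1.5 R_nwt = 786.5 kN.
R_n = max = 786.5 kN [governs: (ii)]; R_n/Ω = 393.3 kN.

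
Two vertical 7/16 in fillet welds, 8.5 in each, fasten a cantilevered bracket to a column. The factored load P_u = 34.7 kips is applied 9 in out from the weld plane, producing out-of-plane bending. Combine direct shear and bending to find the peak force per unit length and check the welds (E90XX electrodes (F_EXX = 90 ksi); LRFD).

L_w = 2 × 8.5 = 17 in; section modulus (unit throat) S = 2 × L²/6 = 24.08 in².
Direct shear f_v = P/L_w = 34.7/17 = 2.041 kip/in.
Moment M = P × e = 34.7 × 9 = 312.3 kip·in; bending f_b = M/S = 12.97 kip/in.
f_max = √(f_v² + f_b²) = √(2.041² + 12.97²) = 13.13 kip/in.
φr_n = 0.75 × 0.6 × 90 × (0.707 × 0.4375) = 12.53 kip/in → NOT adequate.

f_max ≈ 13.1 kip/in; NOT adequate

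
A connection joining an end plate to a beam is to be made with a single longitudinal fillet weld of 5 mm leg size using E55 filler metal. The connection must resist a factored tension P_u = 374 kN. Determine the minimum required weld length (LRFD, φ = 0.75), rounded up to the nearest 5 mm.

L = 430 mm

E55XX → F_EXX = 550 MPa.
Throat t_e = 0.707 × 5 = 3.535 mm.
φr_n = 0.75 × 0.6 × 550 × 3.535 × 10⁻³ = 0.8749 kN/mm.
L_req = P_u / φr_n = 374 / 0.8749 = 427.5 mm total.
Round up → use L = 430 mm.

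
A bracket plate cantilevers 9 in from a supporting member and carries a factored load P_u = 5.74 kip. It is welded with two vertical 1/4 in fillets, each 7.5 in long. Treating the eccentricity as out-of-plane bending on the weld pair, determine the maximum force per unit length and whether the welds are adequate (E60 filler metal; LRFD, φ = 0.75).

E60XX → F_EXX = 60 ksi.
L_w = 2 × 7.5 = 15 in; section modulus (unit throat) S = 2 × L²/6 = 18.75 in².
Direct shear f_v = P/L_w = 5.74/15 = 0.3827 kip/in.
Moment M = P × e = 5.74 × 9 = 51.66 kip·in; bending f_b = M/S = 2.755 kip/in.
f_max = √(f_v² + f_b²) = √(0.3827² + 2.755²) = 2.782 kip/in.
φr_n = 0.75 × 0.6 × 60 × (0.707 × 0.25) = 4.772 kip/in → adequate.

f_max ≈ 2.78 kip/in; adequate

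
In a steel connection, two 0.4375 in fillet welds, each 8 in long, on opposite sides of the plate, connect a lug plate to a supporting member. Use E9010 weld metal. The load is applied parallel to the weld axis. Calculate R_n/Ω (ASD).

E90XX → F_EXX = 90 ksi.
Effective throat t_e = 0.707 × 0.4375 = 0.3093 in.
Total length L = 16 in; A_we = 0.3093 × 16 = 4.949 in².
F_nw = 0.6 F_EXX = 0.6 × 90 = 54 ksi.
R_n = 54 × 4.949 = 267.2 kip; R_n/Ω = 267.2/2.0 = 133.6 kip.

R_n/Ω ≈ 134 kip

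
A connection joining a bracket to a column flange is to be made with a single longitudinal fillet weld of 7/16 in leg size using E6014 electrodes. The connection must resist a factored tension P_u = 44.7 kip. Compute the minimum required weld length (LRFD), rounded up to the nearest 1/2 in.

L = 5.5 in

E60XX → F_EXX = 60 ksi.
Throat t_e = 0.707 × 0.4375 = 0.3093 in.
φr_n = 0.75 × 0.6 × 60 × 0.3093 = 8.351 kip/in.
L_req = P_u / φr_n = 44.7 / 8.351 = 5.352 in total.
Round up → use L = 5.5 in.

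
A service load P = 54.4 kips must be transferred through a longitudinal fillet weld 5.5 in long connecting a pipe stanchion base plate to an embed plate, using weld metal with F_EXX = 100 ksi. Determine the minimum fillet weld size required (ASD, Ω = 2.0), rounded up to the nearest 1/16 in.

w = 1/2 in

Total weld length L = 5.5 in.
Required throat t_e = P × Ω / (0.6 F_EXX × L) = 54.4 × 2.0 / (0.6 × 100 × 5.5) = 0.3297 in.
Required leg w = t_e / 0.707 = 0.4663 in → use 1/2 in.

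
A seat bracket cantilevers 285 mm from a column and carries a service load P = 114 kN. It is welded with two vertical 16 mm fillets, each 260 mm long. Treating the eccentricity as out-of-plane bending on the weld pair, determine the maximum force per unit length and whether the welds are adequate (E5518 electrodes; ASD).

f_max ≈ 1460 N/mm; adequate

E55XX → F_EXX = 550 MPa.
L_w = 2 × 260 = 520 mm; section modulus (unit throat) S = 2 × L²/6 = 22530 mm².
Direct shear f_v = P/L_w = 114×10³/520 = 219.2 N/mm.
Moment M = P × e = 114×10³ × 285 = 32490000 N·mm; bending f_b = M/S = 1442 N/mm.
f_max = √(f_v² + f_b²) = √(219.2² + 1442²) = 1458 N/mm.
r_n/Ω = (1/2.0) × 0.6 × 550 × (0.707 × 16) = 1866 N/mm → adequate.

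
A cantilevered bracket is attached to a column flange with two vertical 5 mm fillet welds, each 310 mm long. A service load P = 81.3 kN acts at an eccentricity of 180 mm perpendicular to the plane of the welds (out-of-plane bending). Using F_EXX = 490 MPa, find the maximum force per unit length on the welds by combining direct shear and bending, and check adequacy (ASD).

f_max ≈ 475 N/mm; adequate

L_w = 2 × 310 = 620 mm; section modulus (unit throat) S = 2 × L²/6 = 32030 mm².
Direct shear f_v = P/L_w = 81.3×10³/620 = 131.1 N/mm.
Moment M = P × e = 81.3×10³ × 180 = 14634000 N·mm; bending f_b = M/S = 456.8 N/mm.
f_max = √(f_v² + f_b²) = √(131.1² + 456.8²) = 475.3 N/mm.
r_n/Ω = (1/2.0) × 0.6 × 490 × (0.707 × 5) = 519.6 N/mm → adequate.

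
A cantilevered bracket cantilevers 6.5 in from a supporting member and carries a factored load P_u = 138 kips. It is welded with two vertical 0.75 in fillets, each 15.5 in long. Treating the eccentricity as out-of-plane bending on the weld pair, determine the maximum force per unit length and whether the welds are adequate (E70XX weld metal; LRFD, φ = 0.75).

f_max ≈ 12.1 kip/in; adequate

E70XX → F_EXX = 70 ksi.
L_w = 2 × 15.5 = 31 in; section modulus (unit throat) S = 2 × L²/6 = 80.08 in².
Direct shear f_v = P/L_w = 138/31 = 4.452 kip/in.
Moment M = P × e = 138 × 6.5 = 897 kip·in; bending f_b = M/S = 11.2 kip/in.
f_max = √(f_v² + f_b²) = √(4.452² + 11.2²) = 12.05 kip/in.
φr_n = 0.75 × 0.6 × 70 × (0.707 × 0.75) = 16.7 kip/in → adequate.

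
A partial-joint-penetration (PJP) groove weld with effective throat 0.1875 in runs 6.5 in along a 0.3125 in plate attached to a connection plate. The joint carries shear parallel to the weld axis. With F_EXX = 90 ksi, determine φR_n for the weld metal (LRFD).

φR_n ≈ 49.4 kip

Effective throat (given) t_e = 0.1875 in.
A_we = 0.1875 × 6.5 = 1.219 in².
F_nw = 0.6 F_EXX = 54 ksi.
φR_n = 0.75 × 54 × 1.219 = 49.36 kip.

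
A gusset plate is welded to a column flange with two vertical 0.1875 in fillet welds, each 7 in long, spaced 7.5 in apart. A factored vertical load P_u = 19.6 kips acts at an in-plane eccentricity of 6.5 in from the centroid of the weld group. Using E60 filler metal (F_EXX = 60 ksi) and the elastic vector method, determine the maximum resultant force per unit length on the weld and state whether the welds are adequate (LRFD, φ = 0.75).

f_max ≈ 3.72 kip/in; NOT adequate

Total weld length L_w = 14 in. Treat welds as unit-width lines.
Polar moment about centroid: J = 2[d³/12 + d(b/2)²] = 2[7³/12 + 7×3.75²] = 254 in³.
Direct shear f_v = P/L_w = 19.6 / 14 = 1.4 kip/in (vertical).
Torsion M = P·e = 19.6 × 6.5 = 127.4 kip·in.
Critical point at (x, y) = (3.75, 3.5) from centroid. f_tx = M·y/J = 1.755 kip/in; f_ty = M·x/J = 1.881 kip/in.
Resultant f_max = √[f_tx² + (f_v + f_ty)²] = √[1.755² + (1.4 + 1.881)²] = 3.721 kip/in.
Capacity per unit length: φr_n = 0.75 × 0.6 × 60 × (0.707 × 0.1875) = 3.579 kip/in.
3.721 > 3.579 → NOT adequate.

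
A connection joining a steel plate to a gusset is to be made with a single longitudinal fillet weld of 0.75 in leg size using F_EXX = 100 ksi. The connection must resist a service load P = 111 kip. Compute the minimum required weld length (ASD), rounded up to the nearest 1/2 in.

L = 7 in

Throat t_e = 0.707 × 0.75 = 0.5302 in.
r_n/Ω = (0.6 × 100 × 0.5302) / 2.0 = 15.91 kip/in.
L_req = P / (r_n/Ω) = 111 / 15.91 = 6.978 in total.
Round up → use L = 7 in.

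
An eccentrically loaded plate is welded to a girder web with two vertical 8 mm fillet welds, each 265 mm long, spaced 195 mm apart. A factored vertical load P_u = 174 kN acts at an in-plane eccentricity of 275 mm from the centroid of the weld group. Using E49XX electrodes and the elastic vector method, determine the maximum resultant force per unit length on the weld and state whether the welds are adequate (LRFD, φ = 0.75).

E49XX → F_EXX = 490 MPa.
Total weld length L_w = 530 mm. Treat welds as unit-width lines.
Polar moment about centroid: J = 2[d³/12 + d(b/2)²] = 2[265³/12 + 265×97.5²] = 8140000 mm³.
Direct shear f_v = P/L_w = 174×10³ / 530 = 328.3 N/mm (vertical).
Torsion M = P·e = 174×10³ × 275 = 47850000 N·mm.
Critical point at (x, y) = (97.5, 132.5) from centroid. f_tx = M·y/J = 778.9 N/mm; f_ty = M·x/J = 573.1 N/mm.
Resultant f_max = √[f_tx² + (f_v + f_ty)²] = √[778.9² + (328.3 + 573.1)²] = 1191 N/mm.
Capacity per unit length: φr_n = 0.75 × 0.6 × 490 × (0.707 × 8) = 1247 N/mm.
1191 ≤ 1247 → adequate.

f_max ≈ 1190 N/mm; adequate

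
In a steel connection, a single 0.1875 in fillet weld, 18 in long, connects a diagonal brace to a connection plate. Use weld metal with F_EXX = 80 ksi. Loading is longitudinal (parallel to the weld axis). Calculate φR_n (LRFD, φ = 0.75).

Effective throat t_e = 0.707 × 0.1875 = 0.1326 in.
Total length L = 18 in; A_we = 0.1326 × 18 = 2.386 in².
F_nw = 0.6 F_EXX = 0.6 × 80 = 48 ksi.
φR_n = 0.75 × 48 × 2.386 = 85.9 kips.

φR_n ≈ 85.9 kips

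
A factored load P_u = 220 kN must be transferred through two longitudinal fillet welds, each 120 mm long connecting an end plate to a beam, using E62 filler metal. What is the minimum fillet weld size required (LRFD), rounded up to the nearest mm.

E62XX → F_EXX = 620 MPa.
Total weld length L = 240 mm.
Required throat t_e = P_u / (φ × 0.6 F_EXX × L) = 220 / (0.75 × 0.6 × 620 × 240 × 10⁻³) = 3.286 mm.
Required leg w = t_e / 0.707 = 4.647 mm → use 5 mm.

w = 5 mm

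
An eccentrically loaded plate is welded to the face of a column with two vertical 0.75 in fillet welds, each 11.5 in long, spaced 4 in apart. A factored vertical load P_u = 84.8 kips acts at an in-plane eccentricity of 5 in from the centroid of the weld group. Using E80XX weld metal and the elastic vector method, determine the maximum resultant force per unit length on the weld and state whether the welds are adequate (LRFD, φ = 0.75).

f_max ≈ 9.36 kip/in; adequate

E80XX → F_EXX = 80 ksi.
Total weld length L_w = 23 in. Treat welds as unit-width lines.
Polar moment about centroid: J = 2[d³/12 + d(b/2)²] = 2[11.5³/12 + 11.5×2²] = 345.5 in³.
Direct shear f_v = P/L_w = 84.8 / 23 = 3.687 kip/in (vertical).
Torsion M = P·e = 84.8 × 5 = 424 kip·in.
Critical point at (x, y) = (2, 5.75) from centroid. f_tx = M·y/J = 7.057 kip/in; f_ty = M·x/J = 2.455 kip/in.
Resultant f_max = √[f_tx² + (f_v + f_ty)²] = √[7.057² + (3.687 + 2.455)²] = 9.355 kip/in.
Capacity per unit length: φr_n = 0.75 × 0.6 × 80 × (0.707 × 0.75) = 19.09 kip/in.
9.355 ≤ 19.09 → adequate.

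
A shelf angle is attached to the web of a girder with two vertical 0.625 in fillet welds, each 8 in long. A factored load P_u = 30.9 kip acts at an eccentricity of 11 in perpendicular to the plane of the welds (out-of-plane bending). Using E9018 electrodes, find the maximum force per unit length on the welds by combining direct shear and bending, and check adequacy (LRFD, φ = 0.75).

f_max ≈ 16 kip/in; adequate

E90XX → F_EXX = 90 ksi.
L_w = 2 × 8 = 16 in; section modulus (unit throat) S = 2 × L²/6 = 21.33 in².
Direct shear f_v = P/L_w = 30.9/16 = 1.931 kip/in.
Moment M = P × e = 30.9 × 11 = 339.9 kip·in; bending f_b = M/S = 15.93 kip/in.
f_max = √(f_v² + f_b²) = √(1.931² + 15.93²) = 16.05 kip/in.
φr_n = 0.75 × 0.6 × 90 × (0.707 × 0.625) = 17.9 kip/in → adequate.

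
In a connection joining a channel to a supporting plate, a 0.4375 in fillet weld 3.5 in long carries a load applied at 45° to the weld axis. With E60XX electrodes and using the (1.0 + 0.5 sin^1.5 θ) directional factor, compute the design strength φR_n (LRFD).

E60XX → F_EXX = 60 ksi.
t_e = 0.707 × 0.4375 = 0.3093 in; A_we = 0.3093 × 3.5 = 1.083 in².
Directional factor: 1.0 + 0.5 sin^1.5(45°) = 1.297.
F_nw = 0.6 × 60 × 1.297 = 46.7 ksi.
φR_n = 0.75 × 46.7 × 1.083 = 37.92 kip.

φR_n ≈ 37.9 kip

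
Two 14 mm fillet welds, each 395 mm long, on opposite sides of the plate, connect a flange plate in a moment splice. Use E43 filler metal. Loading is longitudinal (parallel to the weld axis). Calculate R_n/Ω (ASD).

R_n/Ω ≈ 1010 kN

E43XX → F_EXX = 430 MPa.
Effective throat t_e = 0.707 × 14 = 9.898 mm.
Total length L = 790 mm; A_we = 9.898 × 790 = 7819 mm².
F_nw = 0.6 F_EXX = 0.6 × 430 = 258 MPa.
R_n = 258 × 7819 × 10⁻³ = 2017 kN; R_n/Ω = 2017/2.0 = 1009 kN.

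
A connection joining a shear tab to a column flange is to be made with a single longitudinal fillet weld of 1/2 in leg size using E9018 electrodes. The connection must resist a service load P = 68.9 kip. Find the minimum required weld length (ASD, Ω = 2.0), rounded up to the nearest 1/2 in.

L = 7.5 in

E90XX → F_EXX = 90 ksi.
Throat t_e = 0.707 × 0.5 = 0.3535 in.
r_n/Ω = (0.6 × 90 × 0.3535) / 2.0 = 9.544 kip/in.
L_req = P / (r_n/Ω) = 68.9 / 9.544 = 7.219 in total.
Round up → use L = 7.5 in.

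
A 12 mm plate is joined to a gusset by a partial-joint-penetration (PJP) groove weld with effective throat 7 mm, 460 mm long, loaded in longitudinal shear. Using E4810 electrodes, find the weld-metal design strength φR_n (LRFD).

E48XX → F_EXX = 480 MPa.
Effective throat (given) t_e = 7 mm.
A_we = 7 × 460 = 3220 mm².
F_nw = 0.6 F_EXX = 288 MPa.
φR_n = 0.75 × 288 × 3220 × 10⁻³ = 695.5 kN.

φR_n ≈ 696 kN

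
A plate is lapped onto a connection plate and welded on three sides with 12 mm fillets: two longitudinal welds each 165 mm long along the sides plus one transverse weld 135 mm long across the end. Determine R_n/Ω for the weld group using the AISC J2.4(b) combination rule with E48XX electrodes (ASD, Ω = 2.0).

E48XX → F_EXX = 480 MPa.
t_e = 0.707 × 12 = 8.484 mm.
R_nwl = 0.6 × 480 × 8.484 × 330 × 10⁻³ = 806.3 kN (longitudinal, 2 welds).
R_nwt = 0.6 × 480 × 8.484 × 135 × 10⁻³ = 329.9 kN (transverse, base value).
(i) R_nwl + R_nwt = 1136 kN; (ii) 0.85 R_nwl + 1.5 R_nwt = 1180 kN.
R_n = max = 1180 kN [governs: (ii)]; R_n/Ω = 590.1 kN.

R_n/Ω ≈ 590 kN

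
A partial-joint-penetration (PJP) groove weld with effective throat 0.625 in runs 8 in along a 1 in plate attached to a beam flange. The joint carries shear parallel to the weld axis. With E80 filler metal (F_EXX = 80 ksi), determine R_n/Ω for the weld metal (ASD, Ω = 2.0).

Effective throat (given) t_e = 0.625 in.
A_we = 0.625 × 8 = 5 in².
F_nw = 0.6 F_EXX = 48 ksi.
R_n/Ω = (48 × 5) / 2.0 = 120 kips.

R_n/Ω ≈ 120 kips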